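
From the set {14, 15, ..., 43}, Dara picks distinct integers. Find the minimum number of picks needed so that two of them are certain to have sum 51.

19

A set avoiding the sum 51 can contain at most one of each pair {x, 51−x}, plus the 6 elements whose complement lies outside the range.
The integers 26, …, 43 (18 of them) are such a set: any two sum to at least 26+27 = 53 > 51.
Any 19th integer completes one of the 12 pairs, so 19 choices force a sum of 51.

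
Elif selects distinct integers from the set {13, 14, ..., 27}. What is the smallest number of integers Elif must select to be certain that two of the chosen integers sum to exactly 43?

Two chosen integers sum to 43 exactly when both halves of some pair {x, 43−x} with 16 ≤ x ≤ 43−x ≤ 27 are chosen — 6 such pairs.
The remaining 3 elements (those with no distinct partner in range) can never complete a 43-sum, so the worst case takes all of them and one from each pair: 3 + 6 = 9.
By the pigeonhole principle, the 10th integer has to be the second member of some pair, so 9 + 1 = 10.

10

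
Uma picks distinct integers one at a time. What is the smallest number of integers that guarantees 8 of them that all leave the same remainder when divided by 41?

288

Pigeonhole: the 41 residue classes mod 41 are the pigeonholes.
With 287 integers one could put 7 in each residue class and have no class reach 8.
The 288th integer pushes some class to 8, so 41·7 + 1 = 288.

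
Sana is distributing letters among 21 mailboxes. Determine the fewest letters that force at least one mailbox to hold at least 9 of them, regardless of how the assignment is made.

169

With 168 letters one could put exactly 8 in each of the 21 mailboxes, and no mailbox would reach 9.
One more letter must land in a mailbox that already has 8, giving it 9.
So 21 × 8 + 1 = 169 letters are required.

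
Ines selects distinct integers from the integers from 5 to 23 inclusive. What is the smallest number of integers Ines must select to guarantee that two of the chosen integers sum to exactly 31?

Group the elements by complementary pair {x, 31−x}: {8,23}, {9,22}, {10,21}, …, giving 8 two-element pairs and 3 integers whose partner 31−x falls outside [5,23].
Treating each of those 11 groups as a pigeonhole, one can pick one integer per group — 11 integers — with no two summing to 31.
The 12th integer lands in an occupied pair, forcing a sum of 31.

12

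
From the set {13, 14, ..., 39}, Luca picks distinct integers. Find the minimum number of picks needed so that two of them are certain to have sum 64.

21

Group the elements by complementary pair {x, 64−x}: {25,39}, {26,38}, {27,37}, …, giving 7 two-element pairs; the single value 32 (it cannot pair with itself since the integers are distinct); and 12 integers whose partner 64−x falls outside [13,39].
Treating each of those 20 groups as a pigeonhole, one can pick one integer per group — 20 integers — with no two summing to 64.
The 21st integer lands in an occupied pair, forcing a sum of 64.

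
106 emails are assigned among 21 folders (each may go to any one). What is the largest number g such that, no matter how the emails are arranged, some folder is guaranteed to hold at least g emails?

6

The 21 folders are the holes and the 106 emails are the pigeons.
If every folder held at most 5 emails, the total would be at most 21 × 5 = 105, which is less than 106.
So some folder holds at least ⌈106/21⌉ = 6 emails.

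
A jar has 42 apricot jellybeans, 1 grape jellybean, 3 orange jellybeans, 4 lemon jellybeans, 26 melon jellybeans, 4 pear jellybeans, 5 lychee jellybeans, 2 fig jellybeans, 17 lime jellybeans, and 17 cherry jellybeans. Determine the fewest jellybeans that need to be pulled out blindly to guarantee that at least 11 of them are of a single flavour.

An adversary could hand out at most 10 jellybeans per flavour (6 flavours run out sooner): 10 + 1 + 3 + 4 + 10 + 4 + 5 + 2 + 10 + 10 = 59 jellybeans and still no flavour has 11.
Pigeonhole: one more jellybean lands in a flavour already at 10, so 60 draws are enough and 59 are not.

60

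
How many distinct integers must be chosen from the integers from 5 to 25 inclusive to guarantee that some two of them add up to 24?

15

Two chosen integers sum to 24 exactly when both halves of some pair {x, 24−x} with 5 ≤ x ≤ 24−x ≤ 19 are chosen — 7 such pairs.
The remaining 7 elements (those with no distinct partner in range) can never complete a 24-sum, so the worst case takes all of them and one from each pair: 7 + 7 = 14.
The 15th integer has to be the second member of some pair, so 14 + 1 = 15.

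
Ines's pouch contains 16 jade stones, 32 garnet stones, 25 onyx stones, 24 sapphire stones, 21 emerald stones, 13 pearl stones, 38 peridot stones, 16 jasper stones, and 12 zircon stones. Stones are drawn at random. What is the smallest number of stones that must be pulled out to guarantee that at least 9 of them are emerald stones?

185

In the worst case for collecting emerald stones, every non-emerald stone comes out first.
There are 16 + 32 + 25 + 24 + 13 + 38 + 16 + 12 = 176 non-emerald stones altogether.
After those, each further stone must be emerald, so 176 + 9 = 185 draws guarantee 9 emerald stones.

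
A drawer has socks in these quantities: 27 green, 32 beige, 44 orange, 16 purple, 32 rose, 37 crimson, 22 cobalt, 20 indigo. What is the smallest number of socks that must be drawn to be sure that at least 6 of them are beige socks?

204

In the worst case for collecting beige socks, every non-beige sock comes out first.
There are 27 + 44 + 16 + 32 + 37 + 22 + 20 = 198 non-beige socks altogether.
After those, each further sock must be beige, so 198 + 6 = 204 draws guarantee 6 beige socks.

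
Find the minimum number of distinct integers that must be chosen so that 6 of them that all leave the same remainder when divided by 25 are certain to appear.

126

The 25 residue classes mod 25 are the pigeonholes.
With 125 integers one could put 5 in each residue class and have no class reach 6.
The 126th integer pushes some class to 6, so 25·5 + 1 = 126.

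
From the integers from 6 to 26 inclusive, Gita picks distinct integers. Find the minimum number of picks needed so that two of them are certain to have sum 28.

14

Two chosen integers sum to 28 exactly when both halves of some pair {x, 28−x} with 6 ≤ x ≤ 28−x ≤ 22 are chosen — 8 such pairs.
The remaining 5 elements (those with no distinct partner in range) can never complete a 28-sum, so the worst case takes all of them and one from each pair: 5 + 8 = 13.
By the pigeonhole principle, the 14th integer has to be the second member of some pair, so 13 + 1 = 14.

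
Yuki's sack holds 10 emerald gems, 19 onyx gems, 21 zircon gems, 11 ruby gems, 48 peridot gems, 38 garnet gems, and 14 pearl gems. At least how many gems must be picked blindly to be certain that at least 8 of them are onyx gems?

In the worst case for collecting onyx gems, every non-onyx gem comes out first.
There are 10 + 21 + 11 + 48 + 38 + 14 = 142 non-onyx gems altogether.
After those, each further gem must be onyx, so 142 + 8 = 150 draws guarantee 8 onyx gems.

150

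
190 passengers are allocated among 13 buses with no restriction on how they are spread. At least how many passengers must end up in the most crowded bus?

15

The 13 buses are the holes and the 190 passengers are the pigeons.
If every bus held at most 14 passengers, the total would be at most 13 × 14 = 182, which is less than 190.
So some bus holds at least ⌈190/13⌉ = 15 passengers.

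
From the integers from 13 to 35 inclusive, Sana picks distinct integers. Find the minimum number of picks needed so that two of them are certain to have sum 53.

Two chosen integers sum to 53 exactly when both halves of some pair {x, 53−x} with 18 ≤ x ≤ 53−x ≤ 35 are chosen — 9 such pairs.
The remaining 5 elements (those with no distinct partner in range) can never complete a 53-sum, so the worst case takes all of them and one from each pair: 5 + 9 = 14.
By pigeonhole, the 15th integer has to be the second member of some pair, so 14 + 1 = 15.

15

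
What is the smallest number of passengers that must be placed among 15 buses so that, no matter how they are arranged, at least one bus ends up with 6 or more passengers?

76

With 75 passengers one could put exactly 5 in each of the 15 buses, and no bus would reach 6.
One more passenger must land in a bus that already has 5, giving it 6.
So 15 × 5 + 1 = 76 passengers are required.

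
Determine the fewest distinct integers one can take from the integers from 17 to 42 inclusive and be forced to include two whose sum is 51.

Two chosen integers sum to 51 exactly when both halves of some pair {x, 51−x} with 17 ≤ x ≤ 51−x ≤ 34 are chosen — 9 such pairs.
The remaining 8 elements (those with no distinct partner in range) can never complete a 51-sum, so the worst case takes all of them and one from each pair: 8 + 9 = 17.
By pigeonhole, the 18th integer has to be the second member of some pair, so 17 + 1 = 18.

18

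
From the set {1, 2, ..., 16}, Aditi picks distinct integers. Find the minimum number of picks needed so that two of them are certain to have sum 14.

11

A set avoiding the sum 14 can contain at most one of each pair {x, 14−x}, plus the 4 elements whose complement lies outside the range or equal to its own complement.
The integers 7, …, 16 (10 of them) are such a set: any two sum to at least 7+8 = 15 > 14.
By pigeonhole, any 11th integer completes one of the 6 pairs, so 11 choices force a sum of 14.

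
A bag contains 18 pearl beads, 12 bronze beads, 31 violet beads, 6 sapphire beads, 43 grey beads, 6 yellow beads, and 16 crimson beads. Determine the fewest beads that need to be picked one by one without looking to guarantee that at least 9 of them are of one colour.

Put each drawn bead into a box by colour. The largest draw with every box below 9 takes min(count, 8) from each colour; colours with fewer than 8 contribute all they have.
Σ min(cᵢ, 8) = 8 + 8 + 8 + 6 + 8 + 6 + 8 = 52.
Draw number 52 + 1 = 53 must push one box to 9.

53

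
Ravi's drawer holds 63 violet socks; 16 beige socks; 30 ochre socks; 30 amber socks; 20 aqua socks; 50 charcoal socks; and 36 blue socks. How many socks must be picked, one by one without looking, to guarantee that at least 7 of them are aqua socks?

In the worst case for collecting aqua socks, every non-aqua sock comes out first.
There are 63 + 16 + 30 + 30 + 50 + 36 = 225 non-aqua socks altogether.
After those, each further sock must be aqua, so 225 + 7 = 232 draws guarantee 7 aqua socks.

232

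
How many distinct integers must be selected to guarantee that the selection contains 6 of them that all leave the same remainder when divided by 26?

131

The 26 residue classes mod 26 are the pigeonholes.
With 130 integers one could put 5 in each residue class and have no class reach 6.
The 131st integer pushes some class to 6, so 26·5 + 1 = 131.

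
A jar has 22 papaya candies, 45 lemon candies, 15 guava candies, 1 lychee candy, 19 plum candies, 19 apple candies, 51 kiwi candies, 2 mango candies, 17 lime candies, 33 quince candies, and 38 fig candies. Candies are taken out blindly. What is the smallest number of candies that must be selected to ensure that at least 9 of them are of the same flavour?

Put each drawn candy into a box by flavour. The largest draw with every box below 9 takes min(count, 8) from each flavour; flavours with fewer than 8 contribute all they have.
Σ min(cᵢ, 8) = 8 + 8 + 8 + 1 + 8 + 8 + 8 + 2 + 8 + 8 + 8 = 75.
Draw number 75 + 1 = 76 must push one box to 9.

76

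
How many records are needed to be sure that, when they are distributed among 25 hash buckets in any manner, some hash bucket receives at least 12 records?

With 275 records one could put exactly 11 in each of the 25 hash buckets, and no hash bucket would reach 12.
One more record must land in a hash bucket that already has 11, giving it 12.
So 25 × 11 + 1 = 276 records are required.

276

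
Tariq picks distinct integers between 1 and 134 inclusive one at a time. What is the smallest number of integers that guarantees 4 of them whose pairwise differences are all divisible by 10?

31

Integers whose pairwise differences are multiples of 10 are exactly those sharing a remainder mod 10. By pigeonhole, the 10 residue classes mod 10 are the pigeonholes.
With 30 integers one could put 3 in each residue class and have no class reach 4.
The 31st integer pushes some class to 4, so 10·3 + 1 = 31.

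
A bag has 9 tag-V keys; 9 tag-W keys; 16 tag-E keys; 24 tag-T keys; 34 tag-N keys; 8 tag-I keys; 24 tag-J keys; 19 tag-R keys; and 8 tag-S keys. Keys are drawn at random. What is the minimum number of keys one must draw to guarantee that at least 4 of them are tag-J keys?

131

In the worst case for collecting tag-J keys, every non-tag-J key comes out first.
There are 9 + 9 + 16 + 24 + 34 + 8 + 19 + 8 = 127 non-tag-J keys altogether.
After those, each further key must be tag-J, so 127 + 4 = 131 draws guarantee 4 tag-J keys.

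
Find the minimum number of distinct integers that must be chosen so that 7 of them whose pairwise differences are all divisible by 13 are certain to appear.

79

Integers whose pairwise differences are multiples of 13 are exactly those sharing a remainder mod 13. By the pigeonhole principle, the 13 residue classes mod 13 are the pigeonholes.
With 78 integers one could put 6 in each residue class and have no class reach 7.
The 79th integer pushes some class to 7, so 13·6 + 1 = 79.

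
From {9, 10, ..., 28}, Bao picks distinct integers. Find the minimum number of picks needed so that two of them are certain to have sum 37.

11

A set avoiding the sum 37 can contain at most one of each pair {x, 37−x}.
The integers 19, …, 28 (10 of them) are such a set: any two sum to at least 19+20 = 39 > 37.
Pigeonhole: any 11th integer completes one of the 10 pairs, so 11 choices force a sum of 37.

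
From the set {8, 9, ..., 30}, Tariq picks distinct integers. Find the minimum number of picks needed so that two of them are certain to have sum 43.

15

Group the elements by complementary pair {x, 43−x}: {13,30}, {14,29}, {15,28}, …, giving 9 two-element pairs and 5 integers whose partner 43−x falls outside [8,30].
By pigeonhole, treating each of those 14 groups as a pigeonhole, one can pick one integer per group — 14 integers — with no two summing to 43.
The 15th integer lands in an occupied pair, forcing a sum of 43.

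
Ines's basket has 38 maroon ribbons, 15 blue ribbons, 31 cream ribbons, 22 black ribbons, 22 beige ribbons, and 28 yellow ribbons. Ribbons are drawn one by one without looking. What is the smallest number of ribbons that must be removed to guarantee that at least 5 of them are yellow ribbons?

133

In the worst case for collecting yellow ribbons, every non-yellow ribbon comes out first.
There are 38 + 15 + 31 + 22 + 22 = 128 non-yellow ribbons altogether.
After those, each further ribbon must be yellow, so 128 + 5 = 133 draws guarantee 5 yellow ribbons.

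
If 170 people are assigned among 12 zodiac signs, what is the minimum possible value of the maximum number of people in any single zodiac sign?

Pigeonhole: the 12 zodiac signs are the holes and the 170 people are the pigeons.
If every zodiac sign held at most 14 people, the total would be at most 12 × 14 = 168, which is less than 170.
So some zodiac sign holds at least ⌈170/12⌉ = 15 people.

15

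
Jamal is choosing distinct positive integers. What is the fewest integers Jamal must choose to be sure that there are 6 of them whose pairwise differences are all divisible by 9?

46

Integers whose pairwise differences are multiples of 9 are exactly those sharing a remainder mod 9. By the pigeonhole principle, the 9 residue classes mod 9 are the pigeonholes.
With 45 integers one could put 5 in each residue class and have no class reach 6.
The 46th integer pushes some class to 6, so 9·5 + 1 = 46.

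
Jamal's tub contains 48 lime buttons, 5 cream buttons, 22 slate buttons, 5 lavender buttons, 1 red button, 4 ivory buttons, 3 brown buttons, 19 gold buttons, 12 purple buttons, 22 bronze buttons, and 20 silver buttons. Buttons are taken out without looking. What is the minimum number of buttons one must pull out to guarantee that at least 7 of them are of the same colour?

An adversary could hand out at most 6 buttons per colour (5 colours run out sooner): 6 + 5 + 6 + 5 + 1 + 4 + 3 + 6 + 6 + 6 + 6 = 54 buttons and still no colour has 7.
By pigeonhole, one more button lands in a colour already at 6, so 55 draws are enough and 54 are not.

55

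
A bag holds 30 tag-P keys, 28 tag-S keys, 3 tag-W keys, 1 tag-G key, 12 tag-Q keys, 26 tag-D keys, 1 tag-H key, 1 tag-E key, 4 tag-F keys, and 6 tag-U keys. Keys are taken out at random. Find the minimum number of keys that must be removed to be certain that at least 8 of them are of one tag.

An adversary could hand out at most 7 keys per tag (6 tags run out sooner): 7 + 7 + 3 + 1 + 7 + 7 + 1 + 1 + 4 + 6 = 44 keys and still no tag has 8.
Pigeonhole: one more key lands in a tag already at 7, so 45 draws are enough and 44 are not.

45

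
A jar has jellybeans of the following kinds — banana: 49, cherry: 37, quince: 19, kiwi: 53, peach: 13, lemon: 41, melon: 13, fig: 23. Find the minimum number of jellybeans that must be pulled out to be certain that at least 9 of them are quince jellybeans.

238

In the worst case for collecting quince jellybeans, every non-quince jellybean comes out first.
There are 49 + 37 + 53 + 13 + 41 + 13 + 23 = 229 non-quince jellybeans altogether.
After those, each further jellybean must be quince, so 229 + 9 = 238 draws guarantee 9 quince jellybeans.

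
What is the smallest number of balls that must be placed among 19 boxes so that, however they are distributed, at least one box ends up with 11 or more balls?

With 190 balls one could put exactly 10 in each of the 19 boxes, and no box would reach 11.
One more ball must land in a box that already has 10, giving it 11.
So 19 × 10 + 1 = 191 balls are required.

191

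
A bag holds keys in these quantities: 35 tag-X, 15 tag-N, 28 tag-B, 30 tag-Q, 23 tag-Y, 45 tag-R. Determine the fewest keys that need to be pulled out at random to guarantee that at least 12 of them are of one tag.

67

The 6 tags are the holes; the keys drawn are the pigeons.
To avoid 12 of any one tag, the worst case takes at most 11 of each tag.
That gives 11 + 11 + 11 + 11 + 11 + 11 = 66 keys with no tag reaching 12.
The next key forces some tag to 12, so 66 + 1 = 67.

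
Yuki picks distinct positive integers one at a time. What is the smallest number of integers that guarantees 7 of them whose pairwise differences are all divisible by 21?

Integers whose pairwise differences are multiples of 21 are exactly those sharing a remainder mod 21. The 21 residue classes mod 21 are the pigeonholes.
With 126 integers one could put 6 in each residue class and have no class reach 7.
The 127th integer pushes some class to 7, so 21·6 + 1 = 127.

127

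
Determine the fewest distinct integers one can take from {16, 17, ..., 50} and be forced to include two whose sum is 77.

A set avoiding the sum 77 can contain at most one of each pair {x, 77−x}, plus the 11 elements whose complement lies outside the range.
The integers 16, …, 38 (23 of them) are such a set: any two sum to at least 16+17 = 33 and at most 37+38 = 75 < 77.
Any 24th integer completes one of the 12 pairs, so 24 choices force a sum of 77.

24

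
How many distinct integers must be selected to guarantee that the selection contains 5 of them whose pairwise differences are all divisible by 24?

Integers whose pairwise differences are multiples of 24 are exactly those sharing a remainder mod 24. By the pigeonhole principle, the 24 residue classes mod 24 are the pigeonholes.
With 96 integers one could put 4 in each residue class and have no class reach 5.
The 97th integer pushes some class to 5, so 24·4 + 1 = 97.

97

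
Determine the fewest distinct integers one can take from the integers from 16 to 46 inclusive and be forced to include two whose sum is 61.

17

A set avoiding the sum 61 can contain at most one of each pair {x, 61−x}, plus the 1 element whose complement lies outside the range.
The integers 31, …, 46 (16 of them) are such a set: any two sum to at least 31+32 = 63 > 61.
By the pigeonhole principle, any 17th integer completes one of the 15 pairs, so 17 choices force a sum of 61.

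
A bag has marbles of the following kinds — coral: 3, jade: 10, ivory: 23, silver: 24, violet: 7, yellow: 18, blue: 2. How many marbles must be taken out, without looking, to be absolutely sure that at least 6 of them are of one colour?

31

The 7 colours are the holes; the marbles drawn are the pigeons.
To avoid 6 of any one colour, the worst case takes at most 5 of each colour, or every marble of a colour that has fewer than 5.
That gives 3 + 5 + 5 + 5 + 5 + 5 + 2 = 30 marbles with no colour reaching 6.
The next marble forces some colour to 6, so 30 + 1 = 31.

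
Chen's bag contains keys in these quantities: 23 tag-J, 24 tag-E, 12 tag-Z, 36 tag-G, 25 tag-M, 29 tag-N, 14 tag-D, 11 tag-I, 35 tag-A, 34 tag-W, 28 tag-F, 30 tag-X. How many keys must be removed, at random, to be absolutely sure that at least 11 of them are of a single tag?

Put each drawn key into a box by tag. The largest draw with every box below 11 takes min(count, 10) from each tag.
Σ min(cᵢ, 10) = 10 + 10 + 10 + 10 + 10 + 10 + 10 + 10 + 10 + 10 + 10 + 10 = 120.
Draw number 120 + 1 = 121 must push one box to 11.

121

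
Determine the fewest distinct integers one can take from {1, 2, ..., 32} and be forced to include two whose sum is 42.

22

A set avoiding the sum 42 can contain at most one of each pair {x, 42−x}, plus the 10 elements whose complement lies outside the range or equal to its own complement.
The integers 1, …, 21 (21 of them) are such a set: any two sum to at least 1+2 = 3 and at most 20+21 = 41 < 42.
By pigeonhole, any 22nd integer completes one of the 11 pairs, so 22 choices force a sum of 42.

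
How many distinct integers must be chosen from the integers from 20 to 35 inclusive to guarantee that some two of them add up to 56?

Two chosen integers sum to 56 exactly when both halves of some pair {x, 56−x} with 21 ≤ x ≤ 56−x ≤ 35 are chosen — 7 such pairs.
The remaining 2 elements (those with no distinct partner in range) can never complete a 56-sum, so the worst case takes all of them and one from each pair: 2 + 7 = 9.
By pigeonhole, the 10th integer has to be the second member of some pair, so 9 + 1 = 10.

10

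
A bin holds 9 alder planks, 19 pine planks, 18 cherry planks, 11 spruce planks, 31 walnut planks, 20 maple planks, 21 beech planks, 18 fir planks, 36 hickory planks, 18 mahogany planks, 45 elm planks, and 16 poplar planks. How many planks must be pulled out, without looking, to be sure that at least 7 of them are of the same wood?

By the pigeonhole principle, put each drawn plank into a box by wood. The largest draw with every box below 7 takes min(count, 6) from each wood.
Σ min(cᵢ, 6) = 6 + 6 + 6 + 6 + 6 + 6 + 6 + 6 + 6 + 6 + 6 + 6 = 72.
Draw number 72 + 1 = 73 must push one box to 7.

73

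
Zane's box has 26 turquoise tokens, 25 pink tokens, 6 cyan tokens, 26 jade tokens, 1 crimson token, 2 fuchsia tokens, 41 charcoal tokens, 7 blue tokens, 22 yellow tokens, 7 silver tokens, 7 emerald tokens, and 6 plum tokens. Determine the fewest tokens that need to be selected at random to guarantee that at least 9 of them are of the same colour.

By pigeonhole, put each drawn token into a box by colour. The largest draw with every box below 9 takes min(count, 8) from each colour; colours with fewer than 8 contribute all they have.
Σ min(cᵢ, 8) = 8 + 8 + 6 + 8 + 1 + 2 + 8 + 7 + 8 + 7 + 7 + 6 = 76.
Draw number 76 + 1 = 77 must push one box to 9.

77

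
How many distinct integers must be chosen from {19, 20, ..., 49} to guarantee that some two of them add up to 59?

Two chosen integers sum to 59 exactly when both halves of some pair {x, 59−x} with 19 ≤ x ≤ 59−x ≤ 40 are chosen — 11 such pairs.
The remaining 9 elements (those with no distinct partner in range) can never complete a 59-sum, so the worst case takes all of them and one from each pair: 9 + 11 = 20.
Pigeonhole: the 21st integer has to be the second member of some pair, so 20 + 1 = 21.

21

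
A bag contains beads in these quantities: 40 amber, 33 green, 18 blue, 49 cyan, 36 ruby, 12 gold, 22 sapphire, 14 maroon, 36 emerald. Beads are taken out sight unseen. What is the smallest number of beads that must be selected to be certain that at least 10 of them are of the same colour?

82

An adversary could hand out at most 9 beads per colour: 9 + 9 + 9 + 9 + 9 + 9 + 9 + 9 + 9 = 81 beads and still no colour has 10.
By pigeonhole, one more bead lands in a colour already at 9, so 82 draws are enough and 81 are not.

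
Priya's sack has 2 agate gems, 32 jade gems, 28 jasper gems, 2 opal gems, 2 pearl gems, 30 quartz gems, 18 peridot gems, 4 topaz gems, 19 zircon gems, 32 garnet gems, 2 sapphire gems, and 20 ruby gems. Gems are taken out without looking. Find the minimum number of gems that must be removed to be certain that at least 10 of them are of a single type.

76

Pigeonhole: the 12 types are the holes; the gems drawn are the pigeons.
To avoid 10 of any one type, the worst case takes at most 9 of each type, or every gem of a type that has fewer than 9.
That gives 2 + 9 + 9 + 2 + 2 + 9 + 9 + 4 + 9 + 9 + 2 + 9 = 75 gems with no type reaching 10.
The next gem forces some type to 10, so 75 + 1 = 76.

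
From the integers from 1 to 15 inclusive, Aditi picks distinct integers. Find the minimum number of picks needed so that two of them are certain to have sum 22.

12

A set avoiding the sum 22 can contain at most one of each pair {x, 22−x}, plus the 7 elements whose complement lies outside the range or equal to its own complement.
The integers 1, …, 11 (11 of them) are such a set: any two sum to at least 1+2 = 3 and at most 10+11 = 21 < 22.
Any 12th integer completes one of the 4 pairs, so 12 choices force a sum of 22.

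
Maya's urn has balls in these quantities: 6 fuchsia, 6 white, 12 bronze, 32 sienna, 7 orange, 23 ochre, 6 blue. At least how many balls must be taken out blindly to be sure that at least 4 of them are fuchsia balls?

In the worst case for collecting fuchsia balls, every non-fuchsia ball comes out first.
There are 6 + 12 + 32 + 7 + 23 + 6 = 86 non-fuchsia balls altogether.
After those, each further ball must be fuchsia, so 86 + 4 = 90 draws guarantee 4 fuchsia balls.

90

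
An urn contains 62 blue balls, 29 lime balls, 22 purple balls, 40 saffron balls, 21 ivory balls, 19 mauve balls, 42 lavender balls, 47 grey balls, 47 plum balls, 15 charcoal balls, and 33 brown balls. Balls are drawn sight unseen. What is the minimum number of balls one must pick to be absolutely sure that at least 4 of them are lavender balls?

339

In the worst case for collecting lavender balls, every non-lavender ball comes out first.
There are 62 + 29 + 22 + 40 + 21 + 19 + 47 + 47 + 15 + 33 = 335 non-lavender balls altogether.
After those, each further ball must be lavender, so 335 + 4 = 339 draws guarantee 4 lavender balls.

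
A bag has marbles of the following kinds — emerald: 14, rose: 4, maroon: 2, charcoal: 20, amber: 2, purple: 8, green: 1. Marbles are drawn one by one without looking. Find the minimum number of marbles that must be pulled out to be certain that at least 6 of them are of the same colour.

An adversary could hand out at most 5 marbles per colour (4 colours run out sooner): 5 + 4 + 2 + 5 + 2 + 5 + 1 = 24 marbles and still no colour has 6.
One more marble lands in a colour already at 5, so 25 draws are enough and 24 are not.

25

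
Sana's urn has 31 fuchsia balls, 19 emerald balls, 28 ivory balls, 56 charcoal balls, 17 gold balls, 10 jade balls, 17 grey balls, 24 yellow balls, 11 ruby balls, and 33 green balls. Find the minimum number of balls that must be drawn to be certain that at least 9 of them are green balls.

In the worst case for collecting green balls, every non-green ball comes out first.
There are 31 + 19 + 28 + 56 + 17 + 10 + 17 + 24 + 11 = 213 non-green balls altogether.
After those, each further ball must be green, so 213 + 9 = 222 draws guarantee 9 green balls.

222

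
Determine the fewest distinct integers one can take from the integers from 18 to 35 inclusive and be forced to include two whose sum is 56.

Two chosen integers sum to 56 exactly when both halves of some pair {x, 56−x} with 21 ≤ x ≤ 56−x ≤ 35 are chosen — 7 such pairs.
The remaining 4 elements (those with no distinct partner in range) can never complete a 56-sum, so the worst case takes all of them and one from each pair: 4 + 7 = 11.
The 12th integer has to be the second member of some pair, so 11 + 1 = 12.

12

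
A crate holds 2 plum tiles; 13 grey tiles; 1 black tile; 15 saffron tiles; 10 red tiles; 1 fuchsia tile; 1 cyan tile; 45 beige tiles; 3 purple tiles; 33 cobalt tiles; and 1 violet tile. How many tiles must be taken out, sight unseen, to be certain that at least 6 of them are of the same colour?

By pigeonhole, put each drawn tile into a box by colour. The largest draw with every box below 6 takes min(count, 5) from each colour; colours with fewer than 5 contribute all they have.
Σ min(cᵢ, 5) = 2 + 5 + 1 + 5 + 5 + 1 + 1 + 5 + 3 + 5 + 1 = 34.
Draw number 34 + 1 = 35 must push one box to 6.

35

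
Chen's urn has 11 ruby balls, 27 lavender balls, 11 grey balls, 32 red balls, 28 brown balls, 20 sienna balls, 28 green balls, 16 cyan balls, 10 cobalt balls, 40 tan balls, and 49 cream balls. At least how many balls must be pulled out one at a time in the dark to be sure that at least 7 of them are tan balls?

239

In the worst case for collecting tan balls, every non-tan ball comes out first.
There are 11 + 27 + 11 + 32 + 28 + 20 + 28 + 16 + 10 + 49 = 232 non-tan balls altogether.
After those, each further ball must be tan, so 232 + 7 = 239 draws guarantee 7 tan balls.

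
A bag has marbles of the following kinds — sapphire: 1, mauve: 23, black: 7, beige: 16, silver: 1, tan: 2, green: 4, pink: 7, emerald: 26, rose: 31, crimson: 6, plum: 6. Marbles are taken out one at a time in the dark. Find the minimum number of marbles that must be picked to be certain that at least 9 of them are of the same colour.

An adversary could hand out at most 8 marbles per colour (8 colours run out sooner): 1 + 8 + 7 + 8 + 1 + 2 + 4 + 7 + 8 + 8 + 6 + 6 = 66 marbles and still no colour has 9.
One more marble lands in a colour already at 8, so 67 draws are enough and 66 are not.

67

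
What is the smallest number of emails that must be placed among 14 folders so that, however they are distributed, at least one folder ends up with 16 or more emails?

211

With 210 emails one could put exactly 15 in each of the 14 folders, and no folder would reach 16.
One more email must land in a folder that already has 15, giving it 16.
So 14 × 15 + 1 = 211 emails are required.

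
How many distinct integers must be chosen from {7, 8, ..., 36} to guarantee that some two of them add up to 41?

17

A set avoiding the sum 41 can contain at most one of each pair {x, 41−x}, plus the 2 elements whose complement lies outside the range.
The integers 21, …, 36 (16 of them) are such a set: any two sum to at least 21+22 = 43 > 41.
Any 17th integer completes one of the 14 pairs, so 17 choices force a sum of 41.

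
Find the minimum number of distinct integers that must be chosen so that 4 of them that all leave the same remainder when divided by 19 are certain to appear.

By pigeonhole, the 19 residue classes mod 19 are the pigeonholes.
With 57 integers one could put 3 in each residue class and have no class reach 4.
The 58th integer pushes some class to 4, so 19·3 + 1 = 58.

58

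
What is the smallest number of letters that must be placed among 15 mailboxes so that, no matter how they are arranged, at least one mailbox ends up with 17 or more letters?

With 240 letters one could put exactly 16 in each of the 15 mailboxes, and no mailbox would reach 17.
One more letter must land in a mailbox that already has 16, giving it 17.
So 15 × 16 + 1 = 241 letters are required.

241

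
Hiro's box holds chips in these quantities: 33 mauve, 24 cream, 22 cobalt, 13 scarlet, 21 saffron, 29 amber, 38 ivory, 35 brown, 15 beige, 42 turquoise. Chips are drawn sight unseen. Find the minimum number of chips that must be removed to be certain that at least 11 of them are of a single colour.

101

Put each drawn chip into a box by colour. The largest draw with every box below 11 takes min(count, 10) from each colour.
Σ min(cᵢ, 10) = 10 + 10 + 10 + 10 + 10 + 10 + 10 + 10 + 10 + 10 = 100.
Draw number 100 + 1 = 101 must push one box to 11.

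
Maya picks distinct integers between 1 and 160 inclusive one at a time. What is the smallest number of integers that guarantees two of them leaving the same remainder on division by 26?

By the pigeonhole principle, the 26 residue classes mod 26 are the pigeonholes.
With 26 integers one could put 1 in each residue class and have no class reach 2.
The 27th integer pushes some class to 2, so 26·1 + 1 = 27.

27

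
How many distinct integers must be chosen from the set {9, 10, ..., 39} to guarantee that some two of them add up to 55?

Two chosen integers sum to 55 exactly when both halves of some pair {x, 55−x} with 16 ≤ x ≤ 55−x ≤ 39 are chosen — 12 such pairs.
The remaining 7 elements (those with no distinct partner in range) can never complete a 55-sum, so the worst case takes all of them and one from each pair: 7 + 12 = 19.
The 20th integer has to be the second member of some pair, so 19 + 1 = 20.

20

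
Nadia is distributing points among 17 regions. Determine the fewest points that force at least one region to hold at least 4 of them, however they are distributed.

With 51 points one could put exactly 3 in each of the 17 regions, and no region would reach 4.
Pigeonhole: one more point must land in a region that already has 3, giving it 4.
So 17 × 3 + 1 = 52 points are required.

52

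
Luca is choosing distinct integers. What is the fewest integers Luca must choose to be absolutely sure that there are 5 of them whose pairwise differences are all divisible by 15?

61

Integers whose pairwise differences are multiples of 15 are exactly those sharing a remainder mod 15. Pigeonhole: the 15 residue classes mod 15 are the pigeonholes.
With 60 integers one could put 4 in each residue class and have no class reach 5.
The 61st integer pushes some class to 5, so 15·4 + 1 = 61.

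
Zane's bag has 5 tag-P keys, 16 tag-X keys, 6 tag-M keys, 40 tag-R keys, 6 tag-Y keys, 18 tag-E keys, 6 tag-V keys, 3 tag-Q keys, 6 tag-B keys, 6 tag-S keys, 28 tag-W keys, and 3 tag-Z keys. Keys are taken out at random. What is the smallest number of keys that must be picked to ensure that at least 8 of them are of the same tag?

By pigeonhole, put each drawn key into a box by tag. The largest draw with every box below 8 takes min(count, 7) from each tag; tags with fewer than 7 contribute all they have.
Σ min(cᵢ, 7) = 5 + 7 + 6 + 7 + 6 + 7 + 6 + 3 + 6 + 6 + 7 + 3 = 69.
Draw number 69 + 1 = 70 must push one box to 8.

70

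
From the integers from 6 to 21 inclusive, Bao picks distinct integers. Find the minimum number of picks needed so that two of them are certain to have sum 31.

A set avoiding the sum 31 can contain at most one of each pair {x, 31−x}, plus the 4 elements whose complement lies outside the range.
The integers 6, …, 15 (10 of them) are such a set: any two sum to at least 6+7 = 13 and at most 14+15 = 29 < 31.
By pigeonhole, any 11th integer completes one of the 6 pairs, so 11 choices force a sum of 31.

11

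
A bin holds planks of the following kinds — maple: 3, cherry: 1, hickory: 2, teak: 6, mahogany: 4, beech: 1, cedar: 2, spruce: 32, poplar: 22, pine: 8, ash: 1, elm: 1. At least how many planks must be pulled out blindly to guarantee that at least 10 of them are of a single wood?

The 12 woods are the holes; the planks drawn are the pigeons.
To avoid 10 of any one wood, the worst case takes at most 9 of each wood, or every plank of a wood that has fewer than 9.
That gives 3 + 1 + 2 + 6 + 4 + 1 + 2 + 9 + 9 + 8 + 1 + 1 = 47 planks with no wood reaching 10.
The next plank forces some wood to 10, so 47 + 1 = 48.

48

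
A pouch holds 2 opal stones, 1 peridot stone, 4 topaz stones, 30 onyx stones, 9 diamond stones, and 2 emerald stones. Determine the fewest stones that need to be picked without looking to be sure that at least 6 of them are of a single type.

20

By the pigeonhole principle, put each drawn stone into a box by type. The largest draw with every box below 6 takes min(count, 5) from each type; types with fewer than 5 contribute all they have.
Σ min(cᵢ, 5) = 2 + 1 + 4 + 5 + 5 + 2 = 19.
Draw number 19 + 1 = 20 must push one box to 6.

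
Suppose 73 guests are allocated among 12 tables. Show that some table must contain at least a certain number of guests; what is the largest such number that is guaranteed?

Pigeonhole: the 12 tables are the holes and the 73 guests are the pigeons.
If every table held at most 6 guests, the total would be at most 12 × 6 = 72, which is less than 73.
So some table holds at least ⌈73/12⌉ = 7 guests.

7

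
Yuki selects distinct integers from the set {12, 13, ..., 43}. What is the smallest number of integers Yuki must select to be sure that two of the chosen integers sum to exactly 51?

19

Group the elements by complementary pair {x, 51−x}: {12,39}, {13,38}, {14,37}, …, giving 14 two-element pairs and 4 integers whose partner 51−x falls outside [12,43].
Treating each of those 18 groups as a pigeonhole, one can pick one integer per group — 18 integers — with no two summing to 51.
The 19th integer lands in an occupied pair, forcing a sum of 51.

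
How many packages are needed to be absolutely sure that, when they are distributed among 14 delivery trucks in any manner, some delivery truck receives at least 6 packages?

With 70 packages one could put exactly 5 in each of the 14 delivery trucks, and no delivery truck would reach 6.
One more package must land in a delivery truck that already has 5, giving it 6.
So 14 × 5 + 1 = 71 packages are required.

71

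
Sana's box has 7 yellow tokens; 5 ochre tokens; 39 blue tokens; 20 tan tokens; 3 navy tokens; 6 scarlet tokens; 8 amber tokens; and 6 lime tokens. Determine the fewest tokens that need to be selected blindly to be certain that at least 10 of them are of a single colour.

Put each drawn token into a box by colour. The largest draw with every box below 10 takes min(count, 9) from each colour; colours with fewer than 9 contribute all they have.
Σ min(cᵢ, 9) = 7 + 5 + 9 + 9 + 3 + 6 + 8 + 6 = 53.
Draw number 53 + 1 = 54 must push one box to 10.

54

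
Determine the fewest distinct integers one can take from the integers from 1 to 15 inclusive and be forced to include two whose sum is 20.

A set avoiding the sum 20 can contain at most one of each pair {x, 20−x}, plus the 5 elements whose complement lies outside the range or equal to its own complement.
The integers 1, …, 10 (10 of them) are such a set: any two sum to at least 1+2 = 3 and at most 9+10 = 19 < 20.
By pigeonhole, any 11th integer completes one of the 5 pairs, so 11 choices force a sum of 20.

11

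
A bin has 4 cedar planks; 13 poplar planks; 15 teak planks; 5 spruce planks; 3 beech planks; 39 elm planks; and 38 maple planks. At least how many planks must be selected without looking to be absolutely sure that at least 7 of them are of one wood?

Pigeonhole: put each drawn plank into a box by wood. The largest draw with every box below 7 takes min(count, 6) from each wood; woods with fewer than 6 contribute all they have.
Σ min(cᵢ, 6) = 4 + 6 + 6 + 5 + 3 + 6 + 6 = 36.
Draw number 36 + 1 = 37 must push one box to 7.

37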